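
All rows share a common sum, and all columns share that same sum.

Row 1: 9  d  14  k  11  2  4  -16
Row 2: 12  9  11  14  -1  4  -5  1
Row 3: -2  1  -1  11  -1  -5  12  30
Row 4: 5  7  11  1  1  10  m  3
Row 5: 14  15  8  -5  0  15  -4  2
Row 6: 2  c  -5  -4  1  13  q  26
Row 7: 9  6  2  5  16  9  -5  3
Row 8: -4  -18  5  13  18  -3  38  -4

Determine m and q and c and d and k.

m = 7, q = -2, c = 14, d = 11, k = 10

Rows 2 and 3 both sum to 45, so that's the common total.
The known cells in column 4 total 35, leaving 45 − 35 = 10 for the blank.
The known cells in row 1 total 34, leaving 45 − 34 = 11 for the blank.
The known cells in column 2 total 31, leaving 45 − 31 = 14 for the blank.
The known cells in row 6 total 47, leaving 45 − 47 = -2 for the blank.
The known cells in row 4 total 38, leaving 45 − 38 = 7 for the blank.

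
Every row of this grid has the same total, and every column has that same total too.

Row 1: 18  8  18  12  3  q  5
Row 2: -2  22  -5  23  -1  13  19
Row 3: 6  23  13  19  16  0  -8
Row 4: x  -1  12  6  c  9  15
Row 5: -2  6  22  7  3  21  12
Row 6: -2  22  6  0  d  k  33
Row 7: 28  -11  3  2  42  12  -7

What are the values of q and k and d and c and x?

q = 5, k = 9, d = 1, c = 5, x = 23

Rows 2 and 3 both sum to 69, so that's the common total.
Column 1: 18 − 2 + 6 − 2 − 2 + 28 = 46, so its missing entry is 69 − 46 = 23.
Row 4: 23 − 1 + 12 + 6 + 9 + 15 = 64, so its missing entry is 69 − 64 = 5.
Column 5: 3 − 1 + 16 + 5 + 3 + 42 = 68, so its missing entry is 69 − 68 = 1.
Row 6: -2 + 22 + 6 + 0 + 1 + 33 = 60, so its missing entry is 69 − 60 = 9.
Row 1: 18 + 8 + 18 + 12 + 3 + 5 = 64, so its missing entry is 69 − 64 = 5.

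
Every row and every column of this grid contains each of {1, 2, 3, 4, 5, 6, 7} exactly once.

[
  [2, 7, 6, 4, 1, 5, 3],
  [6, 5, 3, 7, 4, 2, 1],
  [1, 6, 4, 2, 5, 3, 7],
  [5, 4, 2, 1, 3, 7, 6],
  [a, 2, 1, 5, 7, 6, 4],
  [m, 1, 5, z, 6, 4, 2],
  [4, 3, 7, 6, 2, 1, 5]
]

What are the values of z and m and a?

z = 3, m = 7, a = 3

For row 6, column 4: column 4 already has {1, 2, 4, 5, 6, 7}; that leaves 3.
At (row 5, col 1): row 5 already has {1, 2, 4, 5, 6, 7}, so the value is 3.
Cell (6,1): row 6 already has {1, 2, 3, 4, 5, 6} → 7.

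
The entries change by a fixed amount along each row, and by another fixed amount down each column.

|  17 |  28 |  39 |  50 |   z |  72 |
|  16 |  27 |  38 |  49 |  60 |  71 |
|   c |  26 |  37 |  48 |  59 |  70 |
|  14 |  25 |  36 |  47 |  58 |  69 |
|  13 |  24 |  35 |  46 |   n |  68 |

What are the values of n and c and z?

n = 57, c = 15, z = 61

Along each row the entries change by 11 per step; down each column they change by -1.
Row 5: from 13 at column 1, stepping by 11 to column 5 gives 57.
Row 3: from 26 at column 2, stepping by 11 to column 1 gives 15.
Row 1: from 17 at column 1, stepping by 11 to column 5 gives 61.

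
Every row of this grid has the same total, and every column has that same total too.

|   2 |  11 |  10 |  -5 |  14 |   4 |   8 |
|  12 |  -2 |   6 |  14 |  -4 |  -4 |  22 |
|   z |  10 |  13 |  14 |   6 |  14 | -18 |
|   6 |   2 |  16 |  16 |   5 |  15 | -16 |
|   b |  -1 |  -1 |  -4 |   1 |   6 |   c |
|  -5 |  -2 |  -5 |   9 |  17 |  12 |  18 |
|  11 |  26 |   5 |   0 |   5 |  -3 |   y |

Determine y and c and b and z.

y = 0, c = 30, b = 13, z = 5

Rows 1 and 2 both sum to 44, so that's the common total.
Row 7: 11 + 26 + 5 + 0 + 5 − 3 = 44, so its missing entry is 44 − 44 = 0.
Column 7: 8 + 22 − 18 − 16 + 18 + 0 = 14, so its missing entry is 44 − 14 = 30.
Row 5: -1 − 1 − 4 + 1 + 6 + 30 = 31, so its missing entry is 44 − 31 = 13.
Row 3: 10 + 13 + 14 + 6 + 14 − 18 = 39, so its missing entry is 44 − 39 = 5.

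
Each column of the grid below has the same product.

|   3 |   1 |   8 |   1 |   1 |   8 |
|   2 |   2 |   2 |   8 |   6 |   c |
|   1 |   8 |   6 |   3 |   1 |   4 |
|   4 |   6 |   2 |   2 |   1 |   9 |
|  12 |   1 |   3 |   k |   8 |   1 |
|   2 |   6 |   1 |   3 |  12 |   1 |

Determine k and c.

Columns 3 and 5 each multiply to 576, so every column has product 576.
Column 4: 1×8×3×2×3 = 144, so the missing entry is 576 ÷ 144 = 4.
Column 6: 8×4×9×1×1 = 288, so the missing entry is 576 ÷ 288 = 2.

k = 4, c = 2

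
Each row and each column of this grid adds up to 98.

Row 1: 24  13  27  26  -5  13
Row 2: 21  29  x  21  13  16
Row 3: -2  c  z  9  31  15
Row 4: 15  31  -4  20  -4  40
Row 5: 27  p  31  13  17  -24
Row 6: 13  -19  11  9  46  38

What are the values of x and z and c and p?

x = -2, z = 35, c = 10, p = 34

The known cells in row 2 total 100, leaving 98 − 100 = -2 for the blank.
The known cells in row 5 total 64, leaving 98 − 64 = 34 for the blank.
The known cells in column 2 total 88, leaving 98 − 88 = 10 for the blank.
The known cells in row 3 total 63, leaving 98 − 63 = 35 for the blank.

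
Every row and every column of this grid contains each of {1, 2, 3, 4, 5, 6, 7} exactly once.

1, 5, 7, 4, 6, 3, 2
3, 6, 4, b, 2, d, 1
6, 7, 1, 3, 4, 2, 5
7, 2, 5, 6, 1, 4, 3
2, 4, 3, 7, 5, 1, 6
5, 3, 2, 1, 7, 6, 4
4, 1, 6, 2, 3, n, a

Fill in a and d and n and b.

At (row 7, col 7): column 7 already has {1, 2, 3, 4, 5, 6}, so the value is 7.
At (row 2, col 4): column 4 already has {1, 2, 3, 4, 6, 7}, so the value is 5.
Cell (7,6): row 7 already has {1, 2, 3, 4, 6, 7} → 5.
For row 2, column 6: row 2 already has {1, 2, 3, 4, 5, 6}; that leaves 7.

a = 7, d = 7, n = 5, b = 5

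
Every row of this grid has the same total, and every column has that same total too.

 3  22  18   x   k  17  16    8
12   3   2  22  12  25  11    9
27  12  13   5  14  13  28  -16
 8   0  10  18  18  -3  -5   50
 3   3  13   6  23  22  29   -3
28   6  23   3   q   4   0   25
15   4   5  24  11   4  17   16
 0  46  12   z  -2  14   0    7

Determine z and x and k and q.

Rows 2 and 3 both sum to 96, so that's the common total.
Row 6: 28 + 6 + 23 + 3 + 4 + 0 + 25 = 89, so its missing entry is 96 − 89 = 7.
Column 5: 12 + 14 + 18 + 23 + 7 + 11 − 2 = 83, so its missing entry is 96 − 83 = 13.
Row 1: 3 + 22 + 18 + 13 + 17 + 16 + 8 = 97, so its missing entry is 96 − 97 = -1.
Row 8: 0 + 46 + 12 − 2 + 14 + 0 + 7 = 77, so its missing entry is 96 − 77 = 19.

z = 19, x = -1, k = 13, q = 7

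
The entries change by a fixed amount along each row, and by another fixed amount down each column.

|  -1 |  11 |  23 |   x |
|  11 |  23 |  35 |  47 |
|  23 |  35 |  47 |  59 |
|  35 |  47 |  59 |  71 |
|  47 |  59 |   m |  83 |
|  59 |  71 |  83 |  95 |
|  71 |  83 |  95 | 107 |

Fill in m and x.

m = 71, x = 35

Along each row the entries change by 12 per step; down each column they change by 12.
Row 5: from 47 at column 1, stepping by 12 to column 3 gives 71.
Row 1: from -1 at column 1, stepping by 12 to column 4 gives 35.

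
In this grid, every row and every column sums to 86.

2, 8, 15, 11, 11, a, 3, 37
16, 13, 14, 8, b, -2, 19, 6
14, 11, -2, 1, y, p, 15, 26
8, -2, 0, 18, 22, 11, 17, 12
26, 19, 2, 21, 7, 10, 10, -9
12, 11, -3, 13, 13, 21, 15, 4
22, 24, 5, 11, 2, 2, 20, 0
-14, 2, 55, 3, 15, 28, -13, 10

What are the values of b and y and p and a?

The known cells in row 2 total 74, leaving 86 − 74 = 12 for the blank.
The known cells in column 5 total 82, leaving 86 − 82 = 4 for the blank.
The known cells in row 3 total 69, leaving 86 − 69 = 17 for the blank.
The known cells in row 1 total 87, leaving 86 − 87 = -1 for the blank.

b = 12, y = 4, p = 17, a = -1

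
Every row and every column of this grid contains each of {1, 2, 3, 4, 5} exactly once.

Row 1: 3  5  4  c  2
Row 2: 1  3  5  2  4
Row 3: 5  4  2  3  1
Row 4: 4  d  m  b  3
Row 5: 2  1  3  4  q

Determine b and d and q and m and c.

Cell (5,5): row 5 already has {1, 2, 3, 4} → 5.
For row 4, column 2: column 2 already has {1, 3, 4, 5}; that leaves 2.
At (row 1, col 4): row 1 already has {2, 3, 4, 5}, so the value is 1.
For row 4, column 4: column 4 already has {1, 2, 3, 4}; that leaves 5.
At (row 4, col 3): row 4 already has {2, 3, 4, 5}, so the value is 1.

b = 5, d = 2, q = 5, m = 1, c = 1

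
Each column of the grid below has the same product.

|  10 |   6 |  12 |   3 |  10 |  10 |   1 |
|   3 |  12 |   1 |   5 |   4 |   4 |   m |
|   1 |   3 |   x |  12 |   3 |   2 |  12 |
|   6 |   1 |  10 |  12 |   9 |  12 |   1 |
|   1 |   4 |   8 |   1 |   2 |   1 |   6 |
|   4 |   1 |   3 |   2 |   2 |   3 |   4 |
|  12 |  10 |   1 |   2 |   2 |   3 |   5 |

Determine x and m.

Columns 1 and 5 each multiply to 8640, so every column has product 8640.
Column 3: 12×1×10×8×3×1 = 2880, so the missing entry is 8640 ÷ 2880 = 3.
Column 7: 1×12×1×6×4×5 = 1440, so the missing entry is 8640 ÷ 1440 = 6.

x = 3, m = 6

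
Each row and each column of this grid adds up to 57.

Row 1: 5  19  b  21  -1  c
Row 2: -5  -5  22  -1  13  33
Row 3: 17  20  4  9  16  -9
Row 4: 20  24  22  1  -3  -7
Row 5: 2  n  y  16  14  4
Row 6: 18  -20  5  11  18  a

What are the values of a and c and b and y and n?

Row 6 has 18 − 20 + 5 + 11 + 18 = 32; the blank must be 57 − 32 = 25.
Column 6 has 33 − 9 − 7 + 4 + 25 = 46; the blank must be 57 − 46 = 11.
Row 1 has 5 + 19 + 21 − 1 + 11 = 55; the blank must be 57 − 55 = 2.
Column 3 has 2 + 22 + 4 + 22 + 5 = 55; the blank must be 57 − 55 = 2.
Row 5 has 2 + 2 + 16 + 14 + 4 = 38; the blank must be 57 − 38 = 19.

a = 25, c = 11, b = 2, y = 2, n = 19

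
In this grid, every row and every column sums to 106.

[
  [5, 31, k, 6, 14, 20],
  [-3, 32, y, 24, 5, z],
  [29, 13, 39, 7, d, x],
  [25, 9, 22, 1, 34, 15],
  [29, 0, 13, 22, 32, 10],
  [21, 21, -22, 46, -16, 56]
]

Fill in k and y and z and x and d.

k = 30, y = 24, z = 24, x = -19, d = 37

The known cells in column 5 total 69, leaving 106 − 69 = 37 for the blank.
The known cells in row 1 total 76, leaving 106 − 76 = 30 for the blank.
The known cells in column 3 total 82, leaving 106 − 82 = 24 for the blank.
The known cells in row 2 total 82, leaving 106 − 82 = 24 for the blank.
The known cells in row 3 total 125, leaving 106 − 125 = -19 for the blank.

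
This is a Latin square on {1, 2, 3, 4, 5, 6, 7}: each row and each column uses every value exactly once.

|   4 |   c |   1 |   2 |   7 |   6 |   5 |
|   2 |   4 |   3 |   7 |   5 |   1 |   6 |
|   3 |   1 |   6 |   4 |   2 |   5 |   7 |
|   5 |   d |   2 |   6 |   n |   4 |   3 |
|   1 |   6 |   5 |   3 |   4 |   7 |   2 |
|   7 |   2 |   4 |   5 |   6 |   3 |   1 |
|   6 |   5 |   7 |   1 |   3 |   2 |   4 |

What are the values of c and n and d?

Cell (1,2): row 1 already has {1, 2, 4, 5, 6, 7} → 3.
Cell (4,2): column 2 already has {1, 2, 3, 4, 5, 6} → 7.
For row 4, column 5: row 4 already has {2, 3, 4, 5, 6, 7}; that leaves 1.

c = 3, n = 1, d = 7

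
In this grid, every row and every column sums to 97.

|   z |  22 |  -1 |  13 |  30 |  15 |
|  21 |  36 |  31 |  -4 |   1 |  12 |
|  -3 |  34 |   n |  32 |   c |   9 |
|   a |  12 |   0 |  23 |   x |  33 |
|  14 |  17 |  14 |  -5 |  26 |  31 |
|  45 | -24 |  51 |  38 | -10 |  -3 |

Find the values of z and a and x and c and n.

z = 18, a = 2, x = 27, c = 23, n = 2

Row 1 has 22 − 1 + 13 + 30 + 15 = 79; the blank must be 97 − 79 = 18.
Column 1 has 18 + 21 − 3 + 14 + 45 = 95; the blank must be 97 − 95 = 2.
Row 4 has 2 + 12 + 0 + 23 + 33 = 70; the blank must be 97 − 70 = 27.
Column 5 has 30 + 1 + 27 + 26 − 10 = 74; the blank must be 97 − 74 = 23.
Row 3 has -3 + 34 + 32 + 23 + 9 = 95; the blank must be 97 − 95 = 2.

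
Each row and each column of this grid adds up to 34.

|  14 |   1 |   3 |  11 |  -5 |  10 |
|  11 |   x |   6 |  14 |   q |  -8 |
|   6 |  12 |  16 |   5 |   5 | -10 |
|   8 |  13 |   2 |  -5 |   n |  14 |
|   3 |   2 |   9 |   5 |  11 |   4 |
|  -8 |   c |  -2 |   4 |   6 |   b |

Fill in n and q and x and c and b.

n = 2, q = 15, x = -4, c = 10, b = 24

Column 6: 10 − 8 − 10 + 14 + 4 = 10, so its missing entry is 34 − 10 = 24.
Row 4: 8 + 13 + 2 − 5 + 14 = 32, so its missing entry is 34 − 32 = 2.
Row 6: -8 − 2 + 4 + 6 + 24 = 24, so its missing entry is 34 − 24 = 10.
Column 2: 1 + 12 + 13 + 2 + 10 = 38, so its missing entry is 34 − 38 = -4.
Row 2: 11 − 4 + 6 + 14 − 8 = 19, so its missing entry is 34 − 19 = 15.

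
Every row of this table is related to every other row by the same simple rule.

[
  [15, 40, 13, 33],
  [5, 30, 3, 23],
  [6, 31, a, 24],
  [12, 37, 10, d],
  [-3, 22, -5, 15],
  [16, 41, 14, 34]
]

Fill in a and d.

The difference between any two rows is the same in every column — this is an addition table with the headers hidden.
Row 3 minus row 1 is 31 − 40 = -9, so its entry in column 3 is 13 + (-9) = 4.
Row 4 minus row 1 is 37 − 40 = -3, so its entry in column 4 is 33 + (-3) = 30.

a = 4, d = 30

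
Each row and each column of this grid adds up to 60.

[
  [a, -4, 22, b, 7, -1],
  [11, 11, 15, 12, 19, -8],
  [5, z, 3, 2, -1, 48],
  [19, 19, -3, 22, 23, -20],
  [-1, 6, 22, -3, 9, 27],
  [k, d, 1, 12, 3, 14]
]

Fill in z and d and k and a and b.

Row 3 has 5 + 3 + 2 − 1 + 48 = 57; the blank must be 60 − 57 = 3.
Column 4 has 12 + 2 + 22 − 3 + 12 = 45; the blank must be 60 − 45 = 15.
Row 1 has -4 + 22 + 15 + 7 − 1 = 39; the blank must be 60 − 39 = 21.
Column 2 has -4 + 11 + 3 + 19 + 6 = 35; the blank must be 60 − 35 = 25.
Row 6 has 25 + 1 + 12 + 3 + 14 = 55; the blank must be 60 − 55 = 5.

z = 3, d = 25, k = 5, a = 21, b = 15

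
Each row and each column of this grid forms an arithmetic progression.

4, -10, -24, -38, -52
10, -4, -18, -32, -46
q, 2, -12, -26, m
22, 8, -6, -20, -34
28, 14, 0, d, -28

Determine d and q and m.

Along each row the entries change by -14 per step; down each column they change by 6.
Row 5: from 28 at column 1, stepping by -14 to column 4 gives -14.
Row 3: from 2 at column 2, stepping by -14 to column 1 gives 16.
Row 3: from 2 at column 2, stepping by -14 to column 5 gives -40.

d = -14, q = 16, m = -40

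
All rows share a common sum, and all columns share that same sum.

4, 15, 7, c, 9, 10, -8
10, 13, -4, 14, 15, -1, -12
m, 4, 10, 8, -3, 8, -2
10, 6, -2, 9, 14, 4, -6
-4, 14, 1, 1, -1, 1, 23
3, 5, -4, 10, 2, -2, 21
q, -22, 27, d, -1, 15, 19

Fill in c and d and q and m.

Rows 2 and 4 both sum to 35, so that's the common total.
Row 3 has 4 + 10 + 8 − 3 + 8 − 2 = 25; the blank must be 35 − 25 = 10.
Row 1 has 4 + 15 + 7 + 9 + 10 − 8 = 37; the blank must be 35 − 37 = -2.
Column 1 has 4 + 10 + 10 + 10 − 4 + 3 = 33; the blank must be 35 − 33 = 2.
Row 7 has 2 − 22 + 27 − 1 + 15 + 19 = 40; the blank must be 35 − 40 = -5.

c = -2, d = -5, q = 2, m = 10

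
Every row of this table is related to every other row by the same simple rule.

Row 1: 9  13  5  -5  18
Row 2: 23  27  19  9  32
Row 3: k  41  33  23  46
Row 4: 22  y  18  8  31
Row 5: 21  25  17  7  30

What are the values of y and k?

The difference between any two rows is the same in every column — this is an addition table with the headers hidden.
Row 4 minus row 1 is 18 − 5 = 13, so its entry in column 2 is 13 + 13 = 26.
Row 3 minus row 1 is 33 − 5 = 28, so its entry in column 1 is 9 + 28 = 37.

y = 26, k = 37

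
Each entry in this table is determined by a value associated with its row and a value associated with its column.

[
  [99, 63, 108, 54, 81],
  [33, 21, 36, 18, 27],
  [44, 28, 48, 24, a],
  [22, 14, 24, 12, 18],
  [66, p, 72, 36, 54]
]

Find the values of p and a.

p = 42, a = 36

Each row is a constant multiple of every other row — this is a multiplication table with the headers hidden.
Row 5 is 66/99 = 2/3 times row 1, so its entry in column 2 is 63 × 2/3 = 42.
Row 3 is 44/99 = 4/9 times row 1, so its entry in column 5 is 81 × 4/9 = 36.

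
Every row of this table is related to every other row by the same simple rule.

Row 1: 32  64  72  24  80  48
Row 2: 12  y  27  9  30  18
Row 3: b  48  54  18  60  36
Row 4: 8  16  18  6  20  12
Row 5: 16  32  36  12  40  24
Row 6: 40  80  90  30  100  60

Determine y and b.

Each row is a constant multiple of every other row — this is a multiplication table with the headers hidden.
Row 2 is 9/24 = 3/8 times row 1, so its entry in column 2 is 64 × 3/8 = 24.
Row 3 is 18/24 = 3/4 times row 1, so its entry in column 1 is 32 × 3/4 = 24.

y = 24, b = 24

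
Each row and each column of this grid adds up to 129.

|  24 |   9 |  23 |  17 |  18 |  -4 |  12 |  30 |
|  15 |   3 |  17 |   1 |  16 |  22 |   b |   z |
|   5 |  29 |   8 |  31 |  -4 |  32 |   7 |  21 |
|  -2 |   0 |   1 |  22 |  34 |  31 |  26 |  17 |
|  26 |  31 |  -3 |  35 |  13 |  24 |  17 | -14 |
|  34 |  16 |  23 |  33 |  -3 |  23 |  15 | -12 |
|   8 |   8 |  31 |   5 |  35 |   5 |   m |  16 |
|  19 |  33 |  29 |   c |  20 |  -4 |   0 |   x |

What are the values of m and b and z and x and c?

m = 21, b = 31, z = 24, x = 47, c = -15

The known cells in column 4 total 144, leaving 129 − 144 = -15 for the blank.
The known cells in row 8 total 82, leaving 129 − 82 = 47 for the blank.
The known cells in column 8 total 105, leaving 129 − 105 = 24 for the blank.
The known cells in row 7 total 108, leaving 129 − 108 = 21 for the blank.
The known cells in row 2 total 98, leaving 129 − 98 = 31 for the blank.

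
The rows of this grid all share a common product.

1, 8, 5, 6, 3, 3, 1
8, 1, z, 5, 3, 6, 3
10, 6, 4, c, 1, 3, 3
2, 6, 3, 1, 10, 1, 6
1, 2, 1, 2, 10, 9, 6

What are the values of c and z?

Rows 1 and 4 each multiply to 2160, so every row has product 2160.
Row 3: 10×6×4×1×3×3 = 2160, so the missing entry is 2160 ÷ 2160 = 1.
Row 2: 8×1×5×3×6×3 = 2160, so the missing entry is 2160 ÷ 2160 = 1.

c = 1, z = 1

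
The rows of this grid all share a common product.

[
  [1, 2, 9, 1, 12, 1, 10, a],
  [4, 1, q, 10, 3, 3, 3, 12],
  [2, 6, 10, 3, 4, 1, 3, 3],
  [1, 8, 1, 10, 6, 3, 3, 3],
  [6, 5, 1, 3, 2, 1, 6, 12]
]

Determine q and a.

q = 1, a = 6

Rows 3 and 5 each multiply to 12960, so every row has product 12960.
Row 2: 4×1×10×3×3×3×12 = 12960, so the missing entry is 12960 ÷ 12960 = 1.
Row 1: 1×2×9×1×12×1×10 = 2160, so the missing entry is 12960 ÷ 2160 = 6.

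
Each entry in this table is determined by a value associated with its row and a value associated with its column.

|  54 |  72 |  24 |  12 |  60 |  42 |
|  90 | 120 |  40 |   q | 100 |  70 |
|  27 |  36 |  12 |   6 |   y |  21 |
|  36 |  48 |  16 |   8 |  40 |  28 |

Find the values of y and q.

Each row is a constant multiple of every other row — this is a multiplication table with the headers hidden.
Row 3 is 12/24 = 1/2 times row 1, so its entry in column 5 is 60 × 1/2 = 30.
Row 2 is 40/24 = 5/3 times row 1, so its entry in column 4 is 12 × 5/3 = 20.

y = 30, q = 20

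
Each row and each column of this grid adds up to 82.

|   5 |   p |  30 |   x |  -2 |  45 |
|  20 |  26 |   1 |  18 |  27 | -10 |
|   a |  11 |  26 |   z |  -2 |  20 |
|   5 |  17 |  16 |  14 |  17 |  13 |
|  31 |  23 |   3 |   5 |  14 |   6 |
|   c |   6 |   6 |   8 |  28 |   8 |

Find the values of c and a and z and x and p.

Column 2 has 26 + 11 + 17 + 23 + 6 = 83; the blank must be 82 − 83 = -1.
Row 1 has 5 − 1 + 30 − 2 + 45 = 77; the blank must be 82 − 77 = 5.
Column 4 has 5 + 18 + 14 + 5 + 8 = 50; the blank must be 82 − 50 = 32.
Row 3 has 11 + 26 + 32 − 2 + 20 = 87; the blank must be 82 − 87 = -5.
Row 6 has 6 + 6 + 8 + 28 + 8 = 56; the blank must be 82 − 56 = 26.

c = 26, a = -5, z = 32, x = 5, p = -1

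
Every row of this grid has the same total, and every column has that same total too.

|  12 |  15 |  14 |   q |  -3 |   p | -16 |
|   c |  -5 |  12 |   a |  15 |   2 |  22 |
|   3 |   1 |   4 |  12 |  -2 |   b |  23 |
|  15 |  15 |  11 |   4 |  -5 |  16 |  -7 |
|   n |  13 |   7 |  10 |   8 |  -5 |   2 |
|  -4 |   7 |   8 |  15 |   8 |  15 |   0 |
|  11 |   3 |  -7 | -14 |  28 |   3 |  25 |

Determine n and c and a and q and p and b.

Rows 4 and 6 both sum to 49, so that's the common total.
Row 5: 13 + 7 + 10 + 8 − 5 + 2 = 35, so its missing entry is 49 − 35 = 14.
Column 1: 12 + 3 + 15 + 14 − 4 + 11 = 51, so its missing entry is 49 − 51 = -2.
Row 3: 3 + 1 + 4 + 12 − 2 + 23 = 41, so its missing entry is 49 − 41 = 8.
Column 6: 2 + 8 + 16 − 5 + 15 + 3 = 39, so its missing entry is 49 − 39 = 10.
Row 1: 12 + 15 + 14 − 3 + 10 − 16 = 32, so its missing entry is 49 − 32 = 17.
Row 2: -2 − 5 + 12 + 15 + 2 + 22 = 44, so its missing entry is 49 − 44 = 5.

n = 14, c = -2, a = 5, q = 17, p = 10, b = 8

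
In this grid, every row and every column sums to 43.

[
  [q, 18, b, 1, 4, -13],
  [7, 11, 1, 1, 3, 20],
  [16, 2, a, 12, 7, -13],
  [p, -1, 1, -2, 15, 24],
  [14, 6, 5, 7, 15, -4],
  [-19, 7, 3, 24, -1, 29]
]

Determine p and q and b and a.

The known cells in row 3 total 24, leaving 43 − 24 = 19 for the blank.
The known cells in column 3 total 29, leaving 43 − 29 = 14 for the blank.
The known cells in row 1 total 24, leaving 43 − 24 = 19 for the blank.
The known cells in row 4 total 37, leaving 43 − 37 = 6 for the blank.

p = 6, q = 19, b = 14, a = 19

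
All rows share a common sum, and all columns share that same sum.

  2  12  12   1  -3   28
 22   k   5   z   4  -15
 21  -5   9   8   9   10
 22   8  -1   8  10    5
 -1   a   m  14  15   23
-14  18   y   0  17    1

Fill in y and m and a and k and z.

y = 30, m = -3, a = 4, k = 15, z = 21

Rows 1 and 3 both sum to 52, so that's the common total.
The known cells in column 4 total 31, leaving 52 − 31 = 21 for the blank.
The known cells in row 2 total 37, leaving 52 − 37 = 15 for the blank.
The known cells in column 2 total 48, leaving 52 − 48 = 4 for the blank.
The known cells in row 5 total 55, leaving 52 − 55 = -3 for the blank.
The known cells in row 6 total 22, leaving 52 − 22 = 30 for the blank.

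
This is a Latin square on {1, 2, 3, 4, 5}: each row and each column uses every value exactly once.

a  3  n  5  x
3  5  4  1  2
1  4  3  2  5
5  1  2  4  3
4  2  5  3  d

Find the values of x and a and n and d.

At (row 5, col 5): row 5 already has {2, 3, 4, 5}, so the value is 1.
Cell (1,3): column 3 already has {2, 3, 4, 5} → 1.
At (row 1, col 5): column 5 already has {1, 2, 3, 5}, so the value is 4.
For row 1, column 1: row 1 already has {1, 3, 4, 5}; that leaves 2.

x = 4, a = 2, n = 1, d = 1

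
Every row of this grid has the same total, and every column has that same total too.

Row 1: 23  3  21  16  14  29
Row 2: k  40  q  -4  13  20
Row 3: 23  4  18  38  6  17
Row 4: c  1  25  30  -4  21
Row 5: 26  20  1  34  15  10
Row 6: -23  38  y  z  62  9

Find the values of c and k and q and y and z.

Rows 1 and 3 both sum to 106, so that's the common total.
The known cells in column 4 total 114, leaving 106 − 114 = -8 for the blank.
The known cells in row 4 total 73, leaving 106 − 73 = 33 for the blank.
The known cells in column 1 total 82, leaving 106 − 82 = 24 for the blank.
The known cells in row 2 total 93, leaving 106 − 93 = 13 for the blank.
The known cells in row 6 total 78, leaving 106 − 78 = 28 for the blank.

c = 33, k = 24, q = 13, y = 28, z = -8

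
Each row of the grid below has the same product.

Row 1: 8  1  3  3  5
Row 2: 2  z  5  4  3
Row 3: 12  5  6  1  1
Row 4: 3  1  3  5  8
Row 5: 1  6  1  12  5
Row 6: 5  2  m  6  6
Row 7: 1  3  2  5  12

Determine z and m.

Rows 3 and 7 each multiply to 360, so every row has product 360.
Row 2: 2×5×4×3 = 120, so the missing entry is 360 ÷ 120 = 3.
Row 6: 5×2×6×6 = 360, so the missing entry is 360 ÷ 360 = 1.

z = 3, m = 1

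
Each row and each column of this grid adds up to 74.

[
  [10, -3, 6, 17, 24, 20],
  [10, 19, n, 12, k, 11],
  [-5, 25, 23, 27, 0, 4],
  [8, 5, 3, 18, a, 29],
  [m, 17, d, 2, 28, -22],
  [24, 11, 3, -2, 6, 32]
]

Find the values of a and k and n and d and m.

a = 11, k = 5, n = 17, d = 22, m = 27

Column 1 has 10 + 10 − 5 + 8 + 24 = 47; the blank must be 74 − 47 = 27.
Row 4 has 8 + 5 + 3 + 18 + 29 = 63; the blank must be 74 − 63 = 11.
Row 5 has 27 + 17 + 2 + 28 − 22 = 52; the blank must be 74 − 52 = 22.
Column 3 has 6 + 23 + 3 + 22 + 3 = 57; the blank must be 74 − 57 = 17.
Row 2 has 10 + 19 + 17 + 12 + 11 = 69; the blank must be 74 − 69 = 5.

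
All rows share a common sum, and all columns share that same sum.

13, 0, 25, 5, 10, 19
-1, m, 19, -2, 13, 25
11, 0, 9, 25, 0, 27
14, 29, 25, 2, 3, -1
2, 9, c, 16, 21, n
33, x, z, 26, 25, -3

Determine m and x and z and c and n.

Rows 1 and 3 both sum to 72, so that's the common total.
Row 2: -1 + 19 − 2 + 13 + 25 = 54, so its missing entry is 72 − 54 = 18.
Column 2: 0 + 18 + 0 + 29 + 9 = 56, so its missing entry is 72 − 56 = 16.
Column 6: 19 + 25 + 27 − 1 − 3 = 67, so its missing entry is 72 − 67 = 5.
Row 5: 2 + 9 + 16 + 21 + 5 = 53, so its missing entry is 72 − 53 = 19.
Row 6: 33 + 16 + 26 + 25 − 3 = 97, so its missing entry is 72 − 97 = -25.

m = 18, x = 16, z = -25, c = 19, n = 5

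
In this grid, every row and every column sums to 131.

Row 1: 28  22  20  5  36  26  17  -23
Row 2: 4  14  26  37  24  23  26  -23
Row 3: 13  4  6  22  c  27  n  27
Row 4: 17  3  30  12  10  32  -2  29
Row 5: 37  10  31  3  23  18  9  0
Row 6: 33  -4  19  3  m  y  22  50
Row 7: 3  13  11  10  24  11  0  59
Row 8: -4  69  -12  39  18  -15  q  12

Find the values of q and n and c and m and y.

The known cells in column 6 total 122, leaving 131 − 122 = 9 for the blank.
The known cells in row 6 total 132, leaving 131 − 132 = -1 for the blank.
The known cells in column 5 total 134, leaving 131 − 134 = -3 for the blank.
The known cells in row 8 total 107, leaving 131 − 107 = 24 for the blank.
The known cells in row 3 total 96, leaving 131 − 96 = 35 for the blank.

q = 24, n = 35, c = -3, m = -1, y = 9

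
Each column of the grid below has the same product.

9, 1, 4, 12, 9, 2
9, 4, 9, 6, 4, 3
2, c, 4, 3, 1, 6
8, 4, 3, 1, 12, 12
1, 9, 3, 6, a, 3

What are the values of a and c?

a = 3, c = 9

Columns 4 and 6 each multiply to 1296, so every column has product 1296.
Column 5: 9×4×1×12 = 432, so the missing entry is 1296 ÷ 432 = 3.
Column 2: 1×4×4×9 = 144, so the missing entry is 1296 ÷ 144 = 9.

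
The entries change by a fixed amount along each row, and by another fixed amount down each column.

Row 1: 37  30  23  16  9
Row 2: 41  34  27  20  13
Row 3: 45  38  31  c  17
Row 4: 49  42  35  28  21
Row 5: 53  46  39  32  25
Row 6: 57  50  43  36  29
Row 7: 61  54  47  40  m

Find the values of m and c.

m = 33, c = 24

Along each row the entries change by -7 per step; down each column they change by 4.
Row 7: from 61 at column 1, stepping by -7 to column 5 gives 33.
Row 3: from 45 at column 1, stepping by -7 to column 4 gives 24.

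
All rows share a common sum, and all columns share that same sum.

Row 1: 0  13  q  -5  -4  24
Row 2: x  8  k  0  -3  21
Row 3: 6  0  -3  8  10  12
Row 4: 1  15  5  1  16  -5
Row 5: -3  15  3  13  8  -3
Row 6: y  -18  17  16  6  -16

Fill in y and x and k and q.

Rows 3 and 4 both sum to 33, so that's the common total.
The known cells in row 1 total 28, leaving 33 − 28 = 5 for the blank.
The known cells in column 3 total 27, leaving 33 − 27 = 6 for the blank.
The known cells in row 2 total 32, leaving 33 − 32 = 1 for the blank.
The known cells in row 6 total 5, leaving 33 − 5 = 28 for the blank.

y = 28, x = 1, k = 6, q = 5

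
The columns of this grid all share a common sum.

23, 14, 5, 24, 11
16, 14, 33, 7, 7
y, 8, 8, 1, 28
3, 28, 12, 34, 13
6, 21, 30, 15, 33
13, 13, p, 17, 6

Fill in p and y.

p = 10, y = 37

The complete columns each total 98.
Column 3 is missing 98 − 88 = 10 (since 5 + 33 + 8 + 12 + 30 = 88).
Column 1 is missing 98 − 61 = 37 (since 23 + 16 + 3 + 6 + 13 = 61).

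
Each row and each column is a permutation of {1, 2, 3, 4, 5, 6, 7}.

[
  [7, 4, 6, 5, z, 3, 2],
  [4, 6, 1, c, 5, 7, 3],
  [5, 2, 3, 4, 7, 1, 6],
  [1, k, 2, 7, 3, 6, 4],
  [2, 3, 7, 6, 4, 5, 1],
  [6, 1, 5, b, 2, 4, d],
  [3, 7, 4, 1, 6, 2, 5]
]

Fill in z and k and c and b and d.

z = 1, k = 5, c = 2, b = 3, d = 7

At (row 1, col 5): row 1 already has {2, 3, 4, 5, 6, 7}, so the value is 1.
Cell (4,2): row 4 already has {1, 2, 3, 4, 6, 7} → 5.
At (row 6, col 7): column 7 already has {1, 2, 3, 4, 5, 6}, so the value is 7.
At (row 6, col 4): row 6 already has {1, 2, 4, 5, 6, 7}, so the value is 3.
At (row 2, col 4): row 2 already has {1, 3, 4, 5, 6, 7}, so the value is 2.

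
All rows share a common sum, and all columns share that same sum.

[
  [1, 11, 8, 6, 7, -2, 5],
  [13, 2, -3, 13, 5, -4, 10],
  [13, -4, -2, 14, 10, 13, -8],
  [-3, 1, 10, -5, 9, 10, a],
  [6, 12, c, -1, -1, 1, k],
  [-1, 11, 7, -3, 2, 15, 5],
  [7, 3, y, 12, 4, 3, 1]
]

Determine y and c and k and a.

Rows 1 and 2 both sum to 36, so that's the common total.
The known cells in row 7 total 30, leaving 36 − 30 = 6 for the blank.
The known cells in column 3 total 26, leaving 36 − 26 = 10 for the blank.
The known cells in row 5 total 27, leaving 36 − 27 = 9 for the blank.
The known cells in row 4 total 22, leaving 36 − 22 = 14 for the blank.

y = 6, c = 10, k = 9, a = 14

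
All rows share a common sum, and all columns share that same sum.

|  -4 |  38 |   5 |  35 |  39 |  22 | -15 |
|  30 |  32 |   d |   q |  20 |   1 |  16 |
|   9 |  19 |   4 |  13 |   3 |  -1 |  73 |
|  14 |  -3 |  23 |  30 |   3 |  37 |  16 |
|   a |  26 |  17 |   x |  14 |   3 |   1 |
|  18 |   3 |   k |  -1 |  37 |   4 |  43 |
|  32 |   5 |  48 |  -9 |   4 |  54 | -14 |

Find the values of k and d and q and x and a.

k = 16, d = 7, q = 14, x = 38, a = 21

Rows 1 and 3 both sum to 120, so that's the common total.
The known cells in column 1 total 99, leaving 120 − 99 = 21 for the blank.
The known cells in row 5 total 82, leaving 120 − 82 = 38 for the blank.
The known cells in column 4 total 106, leaving 120 − 106 = 14 for the blank.
The known cells in row 2 total 113, leaving 120 − 113 = 7 for the blank.
The known cells in row 6 total 104, leaving 120 − 104 = 16 for the blank.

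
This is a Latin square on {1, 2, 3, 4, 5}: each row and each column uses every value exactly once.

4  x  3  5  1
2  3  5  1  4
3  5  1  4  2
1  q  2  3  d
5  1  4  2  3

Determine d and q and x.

d = 5, q = 4, x = 2

For row 1, column 2: row 1 already has {1, 3, 4, 5}; that leaves 2.
For row 4, column 2: column 2 already has {1, 2, 3, 5}; that leaves 4.
For row 4, column 5: row 4 already has {1, 2, 3, 4}; that leaves 5.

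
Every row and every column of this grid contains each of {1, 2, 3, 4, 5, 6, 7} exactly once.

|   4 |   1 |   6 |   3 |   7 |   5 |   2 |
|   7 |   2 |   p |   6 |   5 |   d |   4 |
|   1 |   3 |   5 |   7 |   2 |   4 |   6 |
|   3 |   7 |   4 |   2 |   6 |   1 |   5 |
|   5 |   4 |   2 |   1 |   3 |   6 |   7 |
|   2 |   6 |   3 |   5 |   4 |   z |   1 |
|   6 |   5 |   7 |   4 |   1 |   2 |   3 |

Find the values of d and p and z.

d = 3, p = 1, z = 7

Cell (6,6): row 6 already has {1, 2, 3, 4, 5, 6} → 7.
For row 2, column 3: column 3 already has {2, 3, 4, 5, 6, 7}; that leaves 1.
Cell (2,6): row 2 already has {1, 2, 4, 5, 6, 7} → 3.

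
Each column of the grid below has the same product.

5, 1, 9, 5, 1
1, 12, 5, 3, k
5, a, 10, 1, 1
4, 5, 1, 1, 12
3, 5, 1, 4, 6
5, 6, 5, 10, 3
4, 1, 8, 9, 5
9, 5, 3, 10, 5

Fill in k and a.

k = 10, a = 6

Columns 1 and 3 each multiply to 54000, so every column has product 54000.
Column 5: 1×1×12×6×3×5×5 = 5400, so the missing entry is 54000 ÷ 5400 = 10.
Column 2: 1×12×5×5×6×1×5 = 9000, so the missing entry is 54000 ÷ 9000 = 6.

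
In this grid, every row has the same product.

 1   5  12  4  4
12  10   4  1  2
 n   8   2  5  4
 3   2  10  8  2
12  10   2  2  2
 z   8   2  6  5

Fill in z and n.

z = 2, n = 3

Rows 1 and 4 each multiply to 960, so every row has product 960.
Row 6: 8×2×6×5 = 480, so the missing entry is 960 ÷ 480 = 2.
Row 3: 8×2×5×4 = 320, so the missing entry is 960 ÷ 320 = 3.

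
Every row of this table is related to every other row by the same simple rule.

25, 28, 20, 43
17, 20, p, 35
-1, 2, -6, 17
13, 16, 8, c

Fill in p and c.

p = 12, c = 31

The difference between any two rows is the same in every column — this is an addition table with the headers hidden.
Row 2 minus row 1 is 20 − 28 = -8, so its entry in column 3 is 20 + (-8) = 12.
Row 4 minus row 1 is 16 − 28 = -12, so its entry in column 4 is 43 + (-12) = 31.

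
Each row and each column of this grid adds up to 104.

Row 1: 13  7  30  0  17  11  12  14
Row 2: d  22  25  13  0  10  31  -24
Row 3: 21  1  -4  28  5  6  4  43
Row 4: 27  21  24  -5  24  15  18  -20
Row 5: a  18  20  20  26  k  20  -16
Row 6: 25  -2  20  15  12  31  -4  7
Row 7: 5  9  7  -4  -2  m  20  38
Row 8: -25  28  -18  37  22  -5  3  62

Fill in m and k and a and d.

m = 31, k = 5, a = 11, d = 27

Row 2 has 22 + 25 + 13 + 0 + 10 + 31 − 24 = 77; the blank must be 104 − 77 = 27.
Column 1 has 13 + 27 + 21 + 27 + 25 + 5 − 25 = 93; the blank must be 104 − 93 = 11.
Row 5 has 11 + 18 + 20 + 20 + 26 + 20 − 16 = 99; the blank must be 104 − 99 = 5.
Row 7 has 5 + 9 + 7 − 4 − 2 + 20 + 38 = 73; the blank must be 104 − 73 = 31.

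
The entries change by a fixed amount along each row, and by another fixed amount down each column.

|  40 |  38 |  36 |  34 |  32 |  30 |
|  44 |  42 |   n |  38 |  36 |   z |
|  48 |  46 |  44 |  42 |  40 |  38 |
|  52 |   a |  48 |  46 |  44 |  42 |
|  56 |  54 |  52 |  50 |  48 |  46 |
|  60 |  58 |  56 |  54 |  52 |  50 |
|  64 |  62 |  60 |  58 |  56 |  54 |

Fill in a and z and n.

a = 50, z = 34, n = 40

Along each row the entries change by -2 per step; down each column they change by 4.
Row 4: from 52 at column 1, stepping by -2 to column 2 gives 50.
Row 2: from 44 at column 1, stepping by -2 to column 6 gives 34.
Row 2: from 44 at column 1, stepping by -2 to column 3 gives 40.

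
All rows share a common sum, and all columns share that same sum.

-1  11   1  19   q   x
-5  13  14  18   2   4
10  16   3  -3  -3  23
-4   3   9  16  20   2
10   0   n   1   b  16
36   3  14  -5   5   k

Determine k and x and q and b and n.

Rows 2 and 3 both sum to 46, so that's the common total.
Row 6: 36 + 3 + 14 − 5 + 5 = 53, so its missing entry is 46 − 53 = -7.
Column 3: 1 + 14 + 3 + 9 + 14 = 41, so its missing entry is 46 − 41 = 5.
Row 5: 10 + 0 + 5 + 1 + 16 = 32, so its missing entry is 46 − 32 = 14.
Column 5: 2 − 3 + 20 + 14 + 5 = 38, so its missing entry is 46 − 38 = 8.
Row 1: -1 + 11 + 1 + 19 + 8 = 38, so its missing entry is 46 − 38 = 8.

k = -7, x = 8, q = 8, b = 14, n = 5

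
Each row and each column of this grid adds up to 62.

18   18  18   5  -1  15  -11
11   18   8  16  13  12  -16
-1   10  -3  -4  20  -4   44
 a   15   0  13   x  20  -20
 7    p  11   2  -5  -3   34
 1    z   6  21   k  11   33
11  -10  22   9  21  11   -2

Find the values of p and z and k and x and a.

The known cells in column 1 total 47, leaving 62 − 47 = 15 for the blank.
The known cells in row 4 total 43, leaving 62 − 43 = 19 for the blank.
The known cells in column 5 total 67, leaving 62 − 67 = -5 for the blank.
The known cells in row 6 total 67, leaving 62 − 67 = -5 for the blank.
The known cells in row 5 total 46, leaving 62 − 46 = 16 for the blank.

p = 16, z = -5, k = -5, x = 19, a = 15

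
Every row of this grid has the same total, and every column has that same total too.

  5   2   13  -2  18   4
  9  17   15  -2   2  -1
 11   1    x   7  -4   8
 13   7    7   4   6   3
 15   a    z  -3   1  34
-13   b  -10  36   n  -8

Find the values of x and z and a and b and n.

x = 17, z = -2, a = -5, b = 18, n = 17

Rows 1 and 2 both sum to 40, so that's the common total.
Column 5 has 18 + 2 − 4 + 6 + 1 = 23; the blank must be 40 − 23 = 17.
Row 6 has -13 − 10 + 36 + 17 − 8 = 22; the blank must be 40 − 22 = 18.
Row 3 has 11 + 1 + 7 − 4 + 8 = 23; the blank must be 40 − 23 = 17.
Column 3 has 13 + 15 + 17 + 7 − 10 = 42; the blank must be 40 − 42 = -2.
Row 5 has 15 − 2 − 3 + 1 + 34 = 45; the blank must be 40 − 45 = -5.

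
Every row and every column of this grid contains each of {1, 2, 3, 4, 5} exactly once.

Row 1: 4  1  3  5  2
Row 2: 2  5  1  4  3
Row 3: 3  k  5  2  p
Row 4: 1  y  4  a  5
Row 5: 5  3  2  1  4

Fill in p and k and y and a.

At (row 3, col 5): column 5 already has {2, 3, 4, 5}, so the value is 1.
For row 4, column 4: column 4 already has {1, 2, 4, 5}; that leaves 3.
At (row 4, col 2): row 4 already has {1, 3, 4, 5}, so the value is 2.
At (row 3, col 2): row 3 already has {1, 2, 3, 5}, so the value is 4.

p = 1, k = 4, y = 2, a = 3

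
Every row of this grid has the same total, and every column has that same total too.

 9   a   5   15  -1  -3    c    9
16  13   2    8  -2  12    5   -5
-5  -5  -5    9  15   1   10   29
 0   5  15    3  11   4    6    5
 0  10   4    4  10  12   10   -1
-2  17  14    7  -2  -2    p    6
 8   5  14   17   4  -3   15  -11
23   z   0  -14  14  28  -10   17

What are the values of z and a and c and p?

Rows 2 and 3 both sum to 49, so that's the common total.
Row 8 has 23 + 0 − 14 + 14 + 28 − 10 + 17 = 58; the blank must be 49 − 58 = -9.
Column 2 has 13 − 5 + 5 + 10 + 17 + 5 − 9 = 36; the blank must be 49 − 36 = 13.
Row 6 has -2 + 17 + 14 + 7 − 2 − 2 + 6 = 38; the blank must be 49 − 38 = 11.
Row 1 has 9 + 13 + 5 + 15 − 1 − 3 + 9 = 47; the blank must be 49 − 47 = 2.

z = -9, a = 13, c = 2, p = 11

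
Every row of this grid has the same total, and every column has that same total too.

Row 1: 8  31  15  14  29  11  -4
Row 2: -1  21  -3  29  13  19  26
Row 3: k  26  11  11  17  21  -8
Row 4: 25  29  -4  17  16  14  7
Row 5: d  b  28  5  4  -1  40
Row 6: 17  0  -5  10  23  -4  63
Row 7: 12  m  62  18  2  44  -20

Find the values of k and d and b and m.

Rows 1 and 2 both sum to 104, so that's the common total.
Row 7: 12 + 62 + 18 + 2 + 44 − 20 = 118, so its missing entry is 104 − 118 = -14.
Row 3: 26 + 11 + 11 + 17 + 21 − 8 = 78, so its missing entry is 104 − 78 = 26.
Column 1: 8 − 1 + 26 + 25 + 17 + 12 = 87, so its missing entry is 104 − 87 = 17.
Row 5: 17 + 28 + 5 + 4 − 1 + 40 = 93, so its missing entry is 104 − 93 = 11.

k = 26, d = 17, b = 11, m = -14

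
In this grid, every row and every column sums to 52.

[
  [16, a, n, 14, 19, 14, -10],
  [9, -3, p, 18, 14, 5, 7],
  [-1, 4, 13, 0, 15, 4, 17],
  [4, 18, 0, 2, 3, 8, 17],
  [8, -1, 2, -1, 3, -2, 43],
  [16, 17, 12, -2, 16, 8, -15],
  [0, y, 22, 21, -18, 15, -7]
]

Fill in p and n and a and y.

p = 2, n = 1, a = -2, y = 19

Row 7 has 0 + 22 + 21 − 18 + 15 − 7 = 33; the blank must be 52 − 33 = 19.
Column 2 has -3 + 4 + 18 − 1 + 17 + 19 = 54; the blank must be 52 − 54 = -2.
Row 1 has 16 − 2 + 14 + 19 + 14 − 10 = 51; the blank must be 52 − 51 = 1.
Row 2 has 9 − 3 + 18 + 14 + 5 + 7 = 50; the blank must be 52 − 50 = 2.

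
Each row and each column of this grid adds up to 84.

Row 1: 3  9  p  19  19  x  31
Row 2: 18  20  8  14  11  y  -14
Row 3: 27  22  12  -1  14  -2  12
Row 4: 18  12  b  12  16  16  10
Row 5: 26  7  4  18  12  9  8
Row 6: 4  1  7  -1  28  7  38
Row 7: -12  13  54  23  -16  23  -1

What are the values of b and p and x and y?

b = 0, p = -1, x = 4, y = 27

The known cells in row 4 total 84, leaving 84 − 84 = 0 for the blank.
The known cells in row 2 total 57, leaving 84 − 57 = 27 for the blank.
The known cells in column 6 total 80, leaving 84 − 80 = 4 for the blank.
The known cells in row 1 total 85, leaving 84 − 85 = -1 for the blank.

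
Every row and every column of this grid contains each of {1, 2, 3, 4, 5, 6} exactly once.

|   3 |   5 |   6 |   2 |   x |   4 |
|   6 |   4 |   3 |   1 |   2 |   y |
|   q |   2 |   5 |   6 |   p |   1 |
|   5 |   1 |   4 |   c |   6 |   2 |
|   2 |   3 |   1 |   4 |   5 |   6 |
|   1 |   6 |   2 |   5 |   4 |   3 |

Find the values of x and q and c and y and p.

Cell (1,5): row 1 already has {2, 3, 4, 5, 6} → 1.
For row 3, column 5: column 5 already has {1, 2, 4, 5, 6}; that leaves 3.
Cell (2,6): row 2 already has {1, 2, 3, 4, 6} → 5.
At (row 3, col 1): row 3 already has {1, 2, 3, 5, 6}, so the value is 4.
At (row 4, col 4): row 4 already has {1, 2, 4, 5, 6}, so the value is 3.

x = 1, q = 4, c = 3, y = 5, p = 3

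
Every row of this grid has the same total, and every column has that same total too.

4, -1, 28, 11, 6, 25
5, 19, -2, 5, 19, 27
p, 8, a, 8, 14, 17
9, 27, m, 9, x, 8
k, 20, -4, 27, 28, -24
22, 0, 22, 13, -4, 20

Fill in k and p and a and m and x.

k = 26, p = 7, a = 19, m = 10, x = 10

Rows 1 and 2 both sum to 73, so that's the common total.
The known cells in row 5 total 47, leaving 73 − 47 = 26 for the blank.
The known cells in column 5 total 63, leaving 73 − 63 = 10 for the blank.
The known cells in column 1 total 66, leaving 73 − 66 = 7 for the blank.
The known cells in row 3 total 54, leaving 73 − 54 = 19 for the blank.
The known cells in row 4 total 63, leaving 73 − 63 = 10 for the blank.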